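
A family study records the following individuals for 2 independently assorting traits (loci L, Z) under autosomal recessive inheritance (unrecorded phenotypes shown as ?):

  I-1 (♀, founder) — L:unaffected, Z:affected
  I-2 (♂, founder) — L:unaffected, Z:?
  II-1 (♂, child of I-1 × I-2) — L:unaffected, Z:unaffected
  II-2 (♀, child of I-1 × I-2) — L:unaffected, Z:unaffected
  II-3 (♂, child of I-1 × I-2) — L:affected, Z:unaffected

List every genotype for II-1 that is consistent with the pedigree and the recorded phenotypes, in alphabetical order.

L/I-1 un ·: Ll
L/I-2 un ·: Ll
L/II-1 un I-1×I-2: LL|Ll
L/II-2 un I-1×I-2: LL|Ll
L/II-3 aff I-1×I-2: ll
⇒ L over [I-1,I-2,II-1,II-2,II-3]: 4 consistent
Z/I-1 aff ·: zz
Z/I-2 ? ·: ZZ|Zz
Z/II-1 un I-1×I-2: Zz
Z/II-2 un I-1×I-2: Zz
Z/II-3 un I-1×I-2: Zz
⇒ Z over [I-1,I-2,II-1,II-2,II-3]: 2 consistent

II-1 ∈ {LL Zz, Ll Zz}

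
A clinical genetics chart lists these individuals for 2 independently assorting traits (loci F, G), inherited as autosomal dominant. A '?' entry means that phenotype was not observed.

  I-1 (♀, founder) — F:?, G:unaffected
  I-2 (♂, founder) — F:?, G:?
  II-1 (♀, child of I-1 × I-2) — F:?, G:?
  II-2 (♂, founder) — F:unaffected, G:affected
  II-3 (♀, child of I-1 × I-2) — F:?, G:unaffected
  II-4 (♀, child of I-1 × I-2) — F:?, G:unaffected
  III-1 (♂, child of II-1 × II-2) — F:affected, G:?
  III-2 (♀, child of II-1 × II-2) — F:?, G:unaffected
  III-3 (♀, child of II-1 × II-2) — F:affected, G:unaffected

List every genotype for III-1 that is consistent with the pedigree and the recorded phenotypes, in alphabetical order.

III-1 ∈ {Ff GG, Ff Gg, Ff gg}

F/I-1 ? ·: ff|Ff|FF
F/I-2 ? ·: ff|Ff|FF
F/II-1 ? I-1×I-2: Ff|FF
F/II-2 un ·: ff
F/II-3 ? I-1×I-2: ff|Ff|FF
F/II-4 ? I-1×I-2: ff|Ff|FF
F/III-1 aff II-1×II-2: Ff
F/III-2 ? II-1×II-2: ff|Ff
F/III-3 aff II-1×II-2: Ff
⇒ F over [I-1,I-2,II-1,II-2,II-3,II-4,III-1,III-2,III-3]: 72 consistent
G/I-1 un ·: gg
G/I-2 ? ·: gg|Gg
G/II-1 ? I-1×I-2: gg|Gg
G/II-2 aff ·: Gg
G/II-3 un I-1×I-2: gg
G/II-4 un I-1×I-2: gg
G/III-1 ? II-1×II-2: gg|Gg|GG
G/III-2 un II-1×II-2: gg
G/III-3 un II-1×II-2: gg
⇒ G over [I-1,I-2,II-1,II-2,II-3,II-4,III-1,III-2,III-3]: 7 consistent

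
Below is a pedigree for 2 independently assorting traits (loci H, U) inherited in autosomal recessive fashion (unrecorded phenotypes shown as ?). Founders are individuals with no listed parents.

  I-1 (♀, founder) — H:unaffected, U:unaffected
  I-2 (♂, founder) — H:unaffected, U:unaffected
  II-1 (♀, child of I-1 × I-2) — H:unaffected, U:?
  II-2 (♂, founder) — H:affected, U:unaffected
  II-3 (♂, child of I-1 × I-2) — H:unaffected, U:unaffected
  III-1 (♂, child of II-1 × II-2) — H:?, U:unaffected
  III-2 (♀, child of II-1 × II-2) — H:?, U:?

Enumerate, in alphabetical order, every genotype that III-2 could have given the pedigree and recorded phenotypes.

H/I-1 un ·: HH|Hh
H/I-2 un ·: HH|Hh
H/II-1 un I-1×I-2: HH|Hh
H/II-2 aff ·: hh
H/II-3 un I-1×I-2: HH|Hh
H/III-1 ? II-1×II-2: Hh|hh
H/III-2 ? II-1×II-2: Hh|hh
⇒ H over [I-1,I-2,II-1,II-2,II-3,III-1,III-2]: 31 consistent
U/I-1 un ·: UU|Uu
U/I-2 un ·: UU|Uu
U/II-1 ? I-1×I-2: UU|Uu|uu
U/II-2 un ·: UU|Uu
U/II-3 un I-1×I-2: UU|Uu
U/III-1 un II-1×II-2: UU|Uu
U/III-2 ? II-1×II-2: UU|Uu|uu
⇒ U over [I-1,I-2,II-1,II-2,II-3,III-1,III-2]: 101 consistent

III-2 ∈ {Hh UU, Hh Uu, Hh uu, hh UU, hh Uu, hh uu}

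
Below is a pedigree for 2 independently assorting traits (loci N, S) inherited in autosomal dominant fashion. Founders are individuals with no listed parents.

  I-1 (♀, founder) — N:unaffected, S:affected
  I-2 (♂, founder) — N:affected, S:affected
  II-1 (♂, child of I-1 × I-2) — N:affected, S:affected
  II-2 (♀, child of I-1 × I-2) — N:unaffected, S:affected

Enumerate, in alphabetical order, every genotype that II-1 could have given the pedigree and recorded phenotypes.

N/I-1 un ·: nn
N/I-2 aff ·: Nn
N/II-1 aff I-1×I-2: Nn
N/II-2 un I-1×I-2: nn
⇒ N over [I-1,I-2,II-1,II-2]: 1 consistent
S/I-1 aff ·: Ss|SS
S/I-2 aff ·: Ss|SS
S/II-1 aff I-1×I-2: Ss|SS
S/II-2 aff I-1×I-2: Ss|SS
⇒ S over [I-1,I-2,II-1,II-2]: 13 consistent

II-1 ∈ {Nn SS, Nn Ss}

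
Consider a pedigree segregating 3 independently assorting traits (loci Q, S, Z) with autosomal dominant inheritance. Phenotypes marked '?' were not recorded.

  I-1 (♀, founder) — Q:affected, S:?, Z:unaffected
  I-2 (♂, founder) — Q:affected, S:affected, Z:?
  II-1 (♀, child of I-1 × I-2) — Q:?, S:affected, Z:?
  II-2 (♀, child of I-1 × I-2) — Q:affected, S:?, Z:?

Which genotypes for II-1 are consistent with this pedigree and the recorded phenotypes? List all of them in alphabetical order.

II-1 ∈ {QQ SS Zz, QQ SS zz, QQ Ss Zz, QQ Ss zz, Qq SS Zz, Qq SS zz, Qq Ss Zz, Qq Ss zz, qq SS Zz, qq SS zz, qq Ss Zz, qq Ss zz}

Q/I-1 aff ·: Qq|QQ
Q/I-2 aff ·: Qq|QQ
Q/II-1 ? I-1×I-2: qq|Qq|QQ
Q/II-2 aff I-1×I-2: Qq|QQ
⇒ Q over [I-1,I-2,II-1,II-2]: 15 consistent
S/I-1 ? ·: ss|Ss|SS
S/I-2 aff ·: Ss|SS
S/II-1 aff I-1×I-2: Ss|SS
S/II-2 ? I-1×I-2: ss|Ss|SS
⇒ S over [I-1,I-2,II-1,II-2]: 18 consistent
Z/I-1 un ·: zz
Z/I-2 ? ·: zz|Zz|ZZ
Z/II-1 ? I-1×I-2: zz|Zz
Z/II-2 ? I-1×I-2: zz|Zz
⇒ Z over [I-1,I-2,II-1,II-2]: 6 consistent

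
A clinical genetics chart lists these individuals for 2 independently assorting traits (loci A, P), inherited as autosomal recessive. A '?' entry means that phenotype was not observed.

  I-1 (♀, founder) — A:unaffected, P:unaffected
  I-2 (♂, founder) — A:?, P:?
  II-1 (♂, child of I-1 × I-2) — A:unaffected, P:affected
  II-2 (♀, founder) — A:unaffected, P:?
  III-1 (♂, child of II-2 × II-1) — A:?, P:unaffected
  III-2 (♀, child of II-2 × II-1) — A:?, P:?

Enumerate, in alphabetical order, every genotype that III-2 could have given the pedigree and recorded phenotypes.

A/I-1 un ·: AA|Aa
A/I-2 ? ·: AA|Aa|aa
A/II-1 un I-1×I-2: AA|Aa
A/II-2 un ·: AA|Aa
A/III-1 ? II-2×II-1: AA|Aa|aa
A/III-2 ? II-2×II-1: AA|Aa|aa
⇒ A over [I-1,I-2,II-1,II-2,III-1,III-2]: 85 consistent
P/I-1 un ·: Pp
P/I-2 ? ·: Pp|pp
P/II-1 aff I-1×I-2: pp
P/II-2 ? ·: PP|Pp
P/III-1 un II-2×II-1: Pp
P/III-2 ? II-2×II-1: Pp|pp
⇒ P over [I-1,I-2,II-1,II-2,III-1,III-2]: 6 consistent

III-2 ∈ {AA Pp, AA pp, Aa Pp, Aa pp, aa Pp, aa pp}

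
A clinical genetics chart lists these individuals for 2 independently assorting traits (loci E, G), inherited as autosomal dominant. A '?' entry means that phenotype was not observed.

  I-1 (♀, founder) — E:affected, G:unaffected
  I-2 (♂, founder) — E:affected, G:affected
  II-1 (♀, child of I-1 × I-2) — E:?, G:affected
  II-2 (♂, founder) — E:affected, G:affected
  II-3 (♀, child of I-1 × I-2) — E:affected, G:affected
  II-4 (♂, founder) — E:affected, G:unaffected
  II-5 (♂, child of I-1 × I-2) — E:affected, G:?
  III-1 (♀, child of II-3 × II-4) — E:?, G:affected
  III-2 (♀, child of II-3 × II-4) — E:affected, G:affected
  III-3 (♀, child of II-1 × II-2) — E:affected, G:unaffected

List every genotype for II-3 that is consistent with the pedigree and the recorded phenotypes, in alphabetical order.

E/I-1 aff ·: Ee|EE
E/I-2 aff ·: Ee|EE
E/II-1 ? I-1×I-2: ee|Ee|EE
E/II-2 aff ·: Ee|EE
E/II-3 aff I-1×I-2: Ee|EE
E/II-4 aff ·: Ee|EE
E/II-5 aff I-1×I-2: Ee|EE
E/III-1 ? II-3×II-4: ee|Ee|EE
E/III-2 aff II-3×II-4: Ee|EE
E/III-3 aff II-1×II-2: Ee|EE
⇒ E over [I-1,I-2,II-1,II-2,II-3,II-4,II-5,III-1,III-2,III-3]: 705 consistent
G/I-1 un ·: gg
G/I-2 aff ·: Gg|GG
G/II-1 aff I-1×I-2: Gg
G/II-2 aff ·: Gg
G/II-3 aff I-1×I-2: Gg
G/II-4 un ·: gg
G/II-5 ? I-1×I-2: gg|Gg
G/III-1 aff II-3×II-4: Gg
G/III-2 aff II-3×II-4: Gg
G/III-3 un II-1×II-2: gg
⇒ G over [I-1,I-2,II-1,II-2,II-3,II-4,II-5,III-1,III-2,III-3]: 3 consistent

II-3 ∈ {EE Gg, Ee Gg}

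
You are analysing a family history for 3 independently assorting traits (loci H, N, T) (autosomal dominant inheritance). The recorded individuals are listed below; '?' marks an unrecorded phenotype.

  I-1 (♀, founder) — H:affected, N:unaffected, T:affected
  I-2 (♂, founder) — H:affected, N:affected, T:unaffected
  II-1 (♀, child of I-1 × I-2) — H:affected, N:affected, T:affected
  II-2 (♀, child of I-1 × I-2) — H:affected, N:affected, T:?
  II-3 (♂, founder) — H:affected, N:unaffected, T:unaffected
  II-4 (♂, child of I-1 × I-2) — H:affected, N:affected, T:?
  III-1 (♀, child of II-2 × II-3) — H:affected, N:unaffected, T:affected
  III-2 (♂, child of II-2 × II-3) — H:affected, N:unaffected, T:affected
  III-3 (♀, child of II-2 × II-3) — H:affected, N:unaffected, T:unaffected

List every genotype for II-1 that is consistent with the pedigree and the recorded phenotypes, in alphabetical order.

II-1 ∈ {HH Nn Tt, Hh Nn Tt}

H/I-1 aff ·: Hh|HH
H/I-2 aff ·: Hh|HH
H/II-1 aff I-1×I-2: Hh|HH
H/II-2 aff I-1×I-2: Hh|HH
H/II-3 aff ·: Hh|HH
H/II-4 aff I-1×I-2: Hh|HH
H/III-1 aff II-2×II-3: Hh|HH
H/III-2 aff II-2×II-3: Hh|HH
H/III-3 aff II-2×II-3: Hh|HH
⇒ H over [I-1,I-2,II-1,II-2,II-3,II-4,III-1,III-2,III-3]: 309 consistent
N/I-1 un ·: nn
N/I-2 aff ·: Nn|NN
N/II-1 aff I-1×I-2: Nn
N/II-2 aff I-1×I-2: Nn
N/II-3 un ·: nn
N/II-4 aff I-1×I-2: Nn
N/III-1 un II-2×II-3: nn
N/III-2 un II-2×II-3: nn
N/III-3 un II-2×II-3: nn
⇒ N over [I-1,I-2,II-1,II-2,II-3,II-4,III-1,III-2,III-3]: 2 consistent
T/I-1 aff ·: Tt|TT
T/I-2 un ·: tt
T/II-1 aff I-1×I-2: Tt
T/II-2 ? I-1×I-2: Tt
T/II-3 un ·: tt
T/II-4 ? I-1×I-2: tt|Tt
T/III-1 aff II-2×II-3: Tt
T/III-2 aff II-2×II-3: Tt
T/III-3 un II-2×II-3: tt
⇒ T over [I-1,I-2,II-1,II-2,II-3,II-4,III-1,III-2,III-3]: 3 consistent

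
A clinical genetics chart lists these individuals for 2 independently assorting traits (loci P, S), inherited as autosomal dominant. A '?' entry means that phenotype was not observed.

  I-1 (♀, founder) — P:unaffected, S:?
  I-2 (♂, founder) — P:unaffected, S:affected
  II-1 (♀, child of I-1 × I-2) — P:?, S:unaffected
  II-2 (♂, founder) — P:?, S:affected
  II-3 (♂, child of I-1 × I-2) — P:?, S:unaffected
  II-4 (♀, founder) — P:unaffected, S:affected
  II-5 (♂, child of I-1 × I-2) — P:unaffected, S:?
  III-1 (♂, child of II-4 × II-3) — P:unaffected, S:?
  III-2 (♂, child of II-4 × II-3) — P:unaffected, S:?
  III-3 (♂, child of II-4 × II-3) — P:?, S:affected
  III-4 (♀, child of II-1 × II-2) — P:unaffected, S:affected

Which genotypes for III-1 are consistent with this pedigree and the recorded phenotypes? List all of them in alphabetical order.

III-1 ∈ {pp Ss, pp ss}

P/I-1 un ·: pp
P/I-2 un ·: pp
P/II-1 ? I-1×I-2: pp
P/II-2 ? ·: pp|Pp
P/II-3 ? I-1×I-2: pp
P/II-4 un ·: pp
P/II-5 un I-1×I-2: pp
P/III-1 un II-4×II-3: pp
P/III-2 un II-4×II-3: pp
P/III-3 ? II-4×II-3: pp
P/III-4 un II-1×II-2: pp
⇒ P over [I-1,I-2,II-1,II-2,II-3,II-4,II-5,III-1,III-2,III-3,III-4]: 2 consistent
S/I-1 ? ·: ss|Ss
S/I-2 aff ·: Ss
S/II-1 un I-1×I-2: ss
S/II-2 aff ·: Ss|SS
S/II-3 un I-1×I-2: ss
S/II-4 aff ·: Ss|SS
S/II-5 ? I-1×I-2: ss|Ss|SS
S/III-1 ? II-4×II-3: ss|Ss
S/III-2 ? II-4×II-3: ss|Ss
S/III-3 aff II-4×II-3: Ss
S/III-4 aff II-1×II-2: Ss
⇒ S over [I-1,I-2,II-1,II-2,II-3,II-4,II-5,III-1,III-2,III-3,III-4]: 50 consistent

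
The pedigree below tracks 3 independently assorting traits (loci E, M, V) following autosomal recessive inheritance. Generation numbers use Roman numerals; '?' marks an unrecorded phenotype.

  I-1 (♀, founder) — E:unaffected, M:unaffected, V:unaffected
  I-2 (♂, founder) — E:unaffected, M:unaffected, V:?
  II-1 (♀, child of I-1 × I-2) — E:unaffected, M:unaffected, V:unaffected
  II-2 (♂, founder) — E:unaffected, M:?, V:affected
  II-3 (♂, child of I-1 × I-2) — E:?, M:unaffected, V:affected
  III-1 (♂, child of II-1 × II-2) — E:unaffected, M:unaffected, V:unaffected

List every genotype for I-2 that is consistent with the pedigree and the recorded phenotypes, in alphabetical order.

E/I-1 un ·: EE|Ee
E/I-2 un ·: EE|Ee
E/II-1 un I-1×I-2: EE|Ee
E/II-2 un ·: EE|Ee
E/II-3 ? I-1×I-2: EE|Ee|ee
E/III-1 un II-1×II-2: EE|Ee
⇒ E over [I-1,I-2,II-1,II-2,II-3,III-1]: 52 consistent
M/I-1 un ·: MM|Mm
M/I-2 un ·: MM|Mm
M/II-1 un I-1×I-2: MM|Mm
M/II-2 ? ·: MM|Mm|mm
M/II-3 un I-1×I-2: MM|Mm
M/III-1 un II-1×II-2: MM|Mm
⇒ M over [I-1,I-2,II-1,II-2,II-3,III-1]: 58 consistent
V/I-1 un ·: Vv
V/I-2 ? ·: Vv|vv
V/II-1 un I-1×I-2: VV|Vv
V/II-2 aff ·: vv
V/II-3 aff I-1×I-2: vv
V/III-1 un II-1×II-2: Vv
⇒ V over [I-1,I-2,II-1,II-2,II-3,III-1]: 3 consistent

I-2 ∈ {EE MM Vv, EE MM vv, EE Mm Vv, EE Mm vv, Ee MM Vv, Ee MM vv, Ee Mm Vv, Ee Mm vv}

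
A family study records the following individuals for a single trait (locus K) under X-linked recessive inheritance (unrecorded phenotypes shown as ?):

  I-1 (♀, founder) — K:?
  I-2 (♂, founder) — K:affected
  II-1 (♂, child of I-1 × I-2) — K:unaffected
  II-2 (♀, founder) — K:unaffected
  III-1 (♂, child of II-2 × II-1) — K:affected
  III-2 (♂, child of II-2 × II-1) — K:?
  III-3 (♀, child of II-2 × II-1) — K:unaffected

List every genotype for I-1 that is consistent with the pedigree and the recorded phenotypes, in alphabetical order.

K/I-1 ? ·: X^KX^K|X^KX^k
K/I-2 aff ·: X^kY
K/II-1 un I-1×I-2: X^KY
K/II-2 un ·: X^KX^k
K/III-1 aff II-2×II-1: X^kY
K/III-2 ? II-2×II-1: X^KY|X^kY
K/III-3 un II-2×II-1: X^KX^K|X^KX^k
⇒ K over [I-1,I-2,II-1,II-2,III-1,III-2,III-3]: 8 consistent

I-1 ∈ {X^KX^K, X^KX^k}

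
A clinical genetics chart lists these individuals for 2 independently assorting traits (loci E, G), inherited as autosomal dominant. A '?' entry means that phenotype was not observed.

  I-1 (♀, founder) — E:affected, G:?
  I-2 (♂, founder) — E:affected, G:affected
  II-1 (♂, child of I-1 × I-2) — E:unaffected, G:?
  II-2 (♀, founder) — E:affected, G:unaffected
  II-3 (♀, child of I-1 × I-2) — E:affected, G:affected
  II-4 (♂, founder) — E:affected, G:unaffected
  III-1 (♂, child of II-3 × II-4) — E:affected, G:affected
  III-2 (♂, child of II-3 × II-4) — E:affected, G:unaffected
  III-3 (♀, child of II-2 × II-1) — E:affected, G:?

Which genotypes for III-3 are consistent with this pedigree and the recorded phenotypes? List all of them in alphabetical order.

III-3 ∈ {Ee Gg, Ee gg}

E/I-1 aff ·: Ee
E/I-2 aff ·: Ee
E/II-1 un I-1×I-2: ee
E/II-2 aff ·: Ee|EE
E/II-3 aff I-1×I-2: Ee|EE
E/II-4 aff ·: Ee|EE
E/III-1 aff II-3×II-4: Ee|EE
E/III-2 aff II-3×II-4: Ee|EE
E/III-3 aff II-2×II-1: Ee
⇒ E over [I-1,I-2,II-1,II-2,II-3,II-4,III-1,III-2,III-3]: 26 consistent
G/I-1 ? ·: gg|Gg|GG
G/I-2 aff ·: Gg|GG
G/II-1 ? I-1×I-2: gg|Gg|GG
G/II-2 un ·: gg
G/II-3 aff I-1×I-2: Gg
G/II-4 un ·: gg
G/III-1 aff II-3×II-4: Gg
G/III-2 un II-3×II-4: gg
G/III-3 ? II-2×II-1: gg|Gg
⇒ G over [I-1,I-2,II-1,II-2,II-3,II-4,III-1,III-2,III-3]: 15 consistent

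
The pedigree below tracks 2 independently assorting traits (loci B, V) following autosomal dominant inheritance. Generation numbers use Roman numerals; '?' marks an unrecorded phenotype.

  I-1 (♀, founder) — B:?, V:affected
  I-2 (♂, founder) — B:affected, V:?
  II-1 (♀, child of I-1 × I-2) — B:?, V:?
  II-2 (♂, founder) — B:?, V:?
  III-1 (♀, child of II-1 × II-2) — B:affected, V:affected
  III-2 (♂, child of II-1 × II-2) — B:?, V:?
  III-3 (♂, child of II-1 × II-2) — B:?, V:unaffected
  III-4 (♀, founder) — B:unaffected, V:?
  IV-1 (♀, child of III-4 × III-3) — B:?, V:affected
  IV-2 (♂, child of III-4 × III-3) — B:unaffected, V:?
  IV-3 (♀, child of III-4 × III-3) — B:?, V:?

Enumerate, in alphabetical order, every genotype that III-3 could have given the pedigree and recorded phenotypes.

B/I-1 ? ·: bb|Bb|BB
B/I-2 aff ·: Bb|BB
B/II-1 ? I-1×I-2: bb|Bb|BB
B/II-2 ? ·: bb|Bb|BB
B/III-1 aff II-1×II-2: Bb|BB
B/III-2 ? II-1×II-2: bb|Bb|BB
B/III-3 ? II-1×II-2: bb|Bb
B/III-4 un ·: bb
B/IV-1 ? III-4×III-3: bb|Bb
B/IV-2 un III-4×III-3: bb
B/IV-3 ? III-4×III-3: bb|Bb
⇒ B over [I-1,I-2,II-1,II-2,III-1,III-2,III-3,III-4,IV-1,IV-2,IV-3]: 388 consistent
V/I-1 aff ·: Vv|VV
V/I-2 ? ·: vv|Vv|VV
V/II-1 ? I-1×I-2: vv|Vv
V/II-2 ? ·: vv|Vv
V/III-1 aff II-1×II-2: Vv|VV
V/III-2 ? II-1×II-2: vv|Vv|VV
V/III-3 un II-1×II-2: vv
V/III-4 ? ·: Vv|VV
V/IV-1 aff III-4×III-3: Vv
V/IV-2 ? III-4×III-3: vv|Vv
V/IV-3 ? III-4×III-3: vv|Vv
⇒ V over [I-1,I-2,II-1,II-2,III-1,III-2,III-3,III-4,IV-1,IV-2,IV-3]: 220 consistent

III-3 ∈ {Bb vv, bb vv}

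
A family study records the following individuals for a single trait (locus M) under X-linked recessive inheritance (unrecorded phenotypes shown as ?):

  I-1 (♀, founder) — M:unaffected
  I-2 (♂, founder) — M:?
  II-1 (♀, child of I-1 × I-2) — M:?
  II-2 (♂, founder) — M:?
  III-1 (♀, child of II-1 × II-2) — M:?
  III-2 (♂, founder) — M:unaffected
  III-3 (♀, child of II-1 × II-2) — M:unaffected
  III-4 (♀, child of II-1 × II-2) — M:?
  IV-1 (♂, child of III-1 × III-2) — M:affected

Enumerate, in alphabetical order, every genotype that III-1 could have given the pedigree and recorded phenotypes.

M/I-1 un ·: X^MX^M|X^MX^m
M/I-2 ? ·: X^MY|X^mY
M/II-1 ? I-1×I-2: X^MX^M|X^MX^m|X^mX^m
M/II-2 ? ·: X^MY|X^mY
M/III-1 ? II-1×II-2: X^MX^m|X^mX^m
M/III-2 un ·: X^MY
M/III-3 un II-1×II-2: X^MX^M|X^MX^m
M/III-4 ? II-1×II-2: X^MX^M|X^MX^m|X^mX^m
M/IV-1 aff III-1×III-2: X^mY
⇒ M over [I-1,I-2,II-1,II-2,III-1,III-2,III-3,III-4,IV-1]: 27 consistent

III-1 ∈ {X^MX^m, X^mX^m}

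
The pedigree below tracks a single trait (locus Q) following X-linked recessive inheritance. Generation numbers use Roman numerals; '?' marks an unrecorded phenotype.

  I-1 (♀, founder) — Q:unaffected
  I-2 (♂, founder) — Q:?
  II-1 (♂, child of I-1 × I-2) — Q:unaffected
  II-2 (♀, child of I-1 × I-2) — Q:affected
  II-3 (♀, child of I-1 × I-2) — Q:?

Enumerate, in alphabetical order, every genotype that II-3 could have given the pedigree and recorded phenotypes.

Q/I-1 un ·: X^QX^q
Q/I-2 ? ·: X^qY
Q/II-1 un I-1×I-2: X^QY
Q/II-2 aff I-1×I-2: X^qX^q
Q/II-3 ? I-1×I-2: X^QX^q|X^qX^q
⇒ Q over [I-1,I-2,II-1,II-2,II-3]: 2 consistent

II-3 ∈ {X^QX^q, X^qX^q}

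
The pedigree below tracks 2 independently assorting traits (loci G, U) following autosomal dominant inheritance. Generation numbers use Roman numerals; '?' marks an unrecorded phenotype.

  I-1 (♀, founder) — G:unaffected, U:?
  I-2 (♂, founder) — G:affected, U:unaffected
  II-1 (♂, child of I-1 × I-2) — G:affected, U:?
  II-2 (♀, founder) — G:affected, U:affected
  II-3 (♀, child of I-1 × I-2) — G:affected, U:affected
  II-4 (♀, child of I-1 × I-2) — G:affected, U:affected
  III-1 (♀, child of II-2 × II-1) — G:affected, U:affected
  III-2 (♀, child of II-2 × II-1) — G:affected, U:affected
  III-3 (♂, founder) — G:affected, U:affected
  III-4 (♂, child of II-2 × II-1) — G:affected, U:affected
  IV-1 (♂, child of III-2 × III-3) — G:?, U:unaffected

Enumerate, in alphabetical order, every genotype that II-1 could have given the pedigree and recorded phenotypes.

G/I-1 un ·: gg
G/I-2 aff ·: Gg|GG
G/II-1 aff I-1×I-2: Gg
G/II-2 aff ·: Gg|GG
G/II-3 aff I-1×I-2: Gg
G/II-4 aff I-1×I-2: Gg
G/III-1 aff II-2×II-1: Gg|GG
G/III-2 aff II-2×II-1: Gg|GG
G/III-3 aff ·: Gg|GG
G/III-4 aff II-2×II-1: Gg|GG
G/IV-1 ? III-2×III-3: gg|Gg|GG
⇒ G over [I-1,I-2,II-1,II-2,II-3,II-4,III-1,III-2,III-3,III-4,IV-1]: 128 consistent
U/I-1 ? ·: Uu|UU
U/I-2 un ·: uu
U/II-1 ? I-1×I-2: uu|Uu
U/II-2 aff ·: Uu|UU
U/II-3 aff I-1×I-2: Uu
U/II-4 aff I-1×I-2: Uu
U/III-1 aff II-2×II-1: Uu|UU
U/III-2 aff II-2×II-1: Uu
U/III-3 aff ·: Uu
U/III-4 aff II-2×II-1: Uu|UU
U/IV-1 un III-2×III-3: uu
⇒ U over [I-1,I-2,II-1,II-2,II-3,II-4,III-1,III-2,III-3,III-4,IV-1]: 18 consistent

II-1 ∈ {Gg Uu, Gg uu}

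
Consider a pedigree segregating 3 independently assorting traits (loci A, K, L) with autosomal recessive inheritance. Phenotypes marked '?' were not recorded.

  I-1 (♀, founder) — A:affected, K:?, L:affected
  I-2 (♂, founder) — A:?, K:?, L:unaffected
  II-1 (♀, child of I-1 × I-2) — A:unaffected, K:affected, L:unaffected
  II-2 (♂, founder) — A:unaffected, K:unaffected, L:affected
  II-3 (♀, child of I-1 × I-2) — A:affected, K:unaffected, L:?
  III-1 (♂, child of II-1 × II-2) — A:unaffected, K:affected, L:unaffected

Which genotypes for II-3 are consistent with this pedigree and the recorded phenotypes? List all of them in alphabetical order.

II-3 ∈ {aa KK Ll, aa KK ll, aa Kk Ll, aa Kk ll}

A/I-1 aff ·: aa
A/I-2 ? ·: Aa
A/II-1 un I-1×I-2: Aa
A/II-2 un ·: AA|Aa
A/II-3 aff I-1×I-2: aa
A/III-1 un II-1×II-2: AA|Aa
⇒ A over [I-1,I-2,II-1,II-2,II-3,III-1]: 4 consistent
K/I-1 ? ·: Kk|kk
K/I-2 ? ·: Kk|kk
K/II-1 aff I-1×I-2: kk
K/II-2 un ·: Kk
K/II-3 un I-1×I-2: KK|Kk
K/III-1 aff II-1×II-2: kk
⇒ K over [I-1,I-2,II-1,II-2,II-3,III-1]: 4 consistent
L/I-1 aff ·: ll
L/I-2 un ·: LL|Ll
L/II-1 un I-1×I-2: Ll
L/II-2 aff ·: ll
L/II-3 ? I-1×I-2: Ll|ll
L/III-1 un II-1×II-2: Ll
⇒ L over [I-1,I-2,II-1,II-2,II-3,III-1]: 3 consistent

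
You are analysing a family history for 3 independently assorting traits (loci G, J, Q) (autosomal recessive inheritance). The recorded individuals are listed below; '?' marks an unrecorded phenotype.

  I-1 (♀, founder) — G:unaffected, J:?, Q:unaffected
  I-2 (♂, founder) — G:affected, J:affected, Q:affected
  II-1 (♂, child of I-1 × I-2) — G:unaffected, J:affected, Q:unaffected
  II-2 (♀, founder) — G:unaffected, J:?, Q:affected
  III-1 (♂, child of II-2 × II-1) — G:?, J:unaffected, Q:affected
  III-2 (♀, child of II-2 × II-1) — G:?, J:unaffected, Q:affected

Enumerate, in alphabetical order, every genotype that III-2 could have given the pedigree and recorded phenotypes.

III-2 ∈ {GG Jj qq, Gg Jj qq, gg Jj qq}

G/I-1 un ·: GG|Gg
G/I-2 aff ·: gg
G/II-1 un I-1×I-2: Gg
G/II-2 un ·: GG|Gg
G/III-1 ? II-2×II-1: GG|Gg|gg
G/III-2 ? II-2×II-1: GG|Gg|gg
⇒ G over [I-1,I-2,II-1,II-2,III-1,III-2]: 26 consistent
J/I-1 ? ·: Jj|jj
J/I-2 aff ·: jj
J/II-1 aff I-1×I-2: jj
J/II-2 ? ·: JJ|Jj
J/III-1 un II-2×II-1: Jj
J/III-2 un II-2×II-1: Jj
⇒ J over [I-1,I-2,II-1,II-2,III-1,III-2]: 4 consistent
Q/I-1 un ·: QQ|Qq
Q/I-2 aff ·: qq
Q/II-1 un I-1×I-2: Qq
Q/II-2 aff ·: qq
Q/III-1 aff II-2×II-1: qq
Q/III-2 aff II-2×II-1: qq
⇒ Q over [I-1,I-2,II-1,II-2,III-1,III-2]: 2 consistent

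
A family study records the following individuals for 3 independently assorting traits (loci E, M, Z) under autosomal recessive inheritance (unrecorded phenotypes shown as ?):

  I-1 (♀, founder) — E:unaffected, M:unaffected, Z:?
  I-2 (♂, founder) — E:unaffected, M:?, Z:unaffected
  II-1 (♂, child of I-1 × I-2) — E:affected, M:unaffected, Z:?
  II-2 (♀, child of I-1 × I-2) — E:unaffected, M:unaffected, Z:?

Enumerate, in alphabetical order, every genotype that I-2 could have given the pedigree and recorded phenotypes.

I-2 ∈ {Ee MM ZZ, Ee MM Zz, Ee Mm ZZ, Ee Mm Zz, Ee mm ZZ, Ee mm Zz}

E/I-1 un ·: Ee
E/I-2 un ·: Ee
E/II-1 aff I-1×I-2: ee
E/II-2 un I-1×I-2: EE|Ee
⇒ E over [I-1,I-2,II-1,II-2]: 2 consistent
M/I-1 un ·: MM|Mm
M/I-2 ? ·: MM|Mm|mm
M/II-1 un I-1×I-2: MM|Mm
M/II-2 un I-1×I-2: MM|Mm
⇒ M over [I-1,I-2,II-1,II-2]: 15 consistent
Z/I-1 ? ·: ZZ|Zz|zz
Z/I-2 un ·: ZZ|Zz
Z/II-1 ? I-1×I-2: ZZ|Zz|zz
Z/II-2 ? I-1×I-2: ZZ|Zz|zz
⇒ Z over [I-1,I-2,II-1,II-2]: 23 consistent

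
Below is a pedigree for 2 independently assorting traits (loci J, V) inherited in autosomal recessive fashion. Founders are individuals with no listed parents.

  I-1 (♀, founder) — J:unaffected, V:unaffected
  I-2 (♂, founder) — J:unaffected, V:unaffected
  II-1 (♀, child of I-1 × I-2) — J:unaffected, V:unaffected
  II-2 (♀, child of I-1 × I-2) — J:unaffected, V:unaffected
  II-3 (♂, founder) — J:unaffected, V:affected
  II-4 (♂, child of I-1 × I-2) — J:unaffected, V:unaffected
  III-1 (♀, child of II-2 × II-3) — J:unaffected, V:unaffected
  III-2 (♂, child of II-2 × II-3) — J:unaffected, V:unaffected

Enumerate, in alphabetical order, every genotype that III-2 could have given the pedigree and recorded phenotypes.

J/I-1 un ·: JJ|Jj
J/I-2 un ·: JJ|Jj
J/II-1 un I-1×I-2: JJ|Jj
J/II-2 un I-1×I-2: JJ|Jj
J/II-3 un ·: JJ|Jj
J/II-4 un I-1×I-2: JJ|Jj
J/III-1 un II-2×II-3: JJ|Jj
J/III-2 un II-2×II-3: JJ|Jj
⇒ J over [I-1,I-2,II-1,II-2,II-3,II-4,III-1,III-2]: 161 consistent
V/I-1 un ·: VV|Vv
V/I-2 un ·: VV|Vv
V/II-1 un I-1×I-2: VV|Vv
V/II-2 un I-1×I-2: VV|Vv
V/II-3 aff ·: vv
V/II-4 un I-1×I-2: VV|Vv
V/III-1 un II-2×II-3: Vv
V/III-2 un II-2×II-3: Vv
⇒ V over [I-1,I-2,II-1,II-2,II-3,II-4,III-1,III-2]: 25 consistent

III-2 ∈ {JJ Vv, Jj Vv}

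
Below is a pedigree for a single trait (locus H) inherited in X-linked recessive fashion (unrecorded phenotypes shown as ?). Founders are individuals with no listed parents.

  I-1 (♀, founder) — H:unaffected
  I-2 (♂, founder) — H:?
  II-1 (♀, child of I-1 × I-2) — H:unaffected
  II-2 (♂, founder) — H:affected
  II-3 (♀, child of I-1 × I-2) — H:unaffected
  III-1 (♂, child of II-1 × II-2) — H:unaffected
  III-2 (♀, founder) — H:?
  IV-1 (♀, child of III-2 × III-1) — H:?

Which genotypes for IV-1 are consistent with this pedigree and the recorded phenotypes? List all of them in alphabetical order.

IV-1 ∈ {X^HX^H, X^HX^h}

H/I-1 un ·: X^HX^H|X^HX^h
H/I-2 ? ·: X^HY|X^hY
H/II-1 un I-1×I-2: X^HX^H|X^HX^h
H/II-2 aff ·: X^hY
H/II-3 un I-1×I-2: X^HX^H|X^HX^h
H/III-1 un II-1×II-2: X^HY
H/III-2 ? ·: X^HX^H|X^HX^h|X^hX^h
H/IV-1 ? III-2×III-1: X^HX^H|X^HX^h
⇒ H over [I-1,I-2,II-1,II-2,II-3,III-1,III-2,IV-1]: 28 consistent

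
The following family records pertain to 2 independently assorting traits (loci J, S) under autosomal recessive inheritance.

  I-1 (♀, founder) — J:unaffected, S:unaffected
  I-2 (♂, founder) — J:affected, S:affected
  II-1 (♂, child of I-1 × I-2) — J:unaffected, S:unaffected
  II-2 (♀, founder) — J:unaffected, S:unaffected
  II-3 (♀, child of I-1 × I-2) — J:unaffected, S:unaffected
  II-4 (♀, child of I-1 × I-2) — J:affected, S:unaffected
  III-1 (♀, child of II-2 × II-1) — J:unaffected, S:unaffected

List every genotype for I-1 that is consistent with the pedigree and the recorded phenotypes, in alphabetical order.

J/I-1 un ·: Jj
J/I-2 aff ·: jj
J/II-1 un I-1×I-2: Jj
J/II-2 un ·: JJ|Jj
J/II-3 un I-1×I-2: Jj
J/II-4 aff I-1×I-2: jj
J/III-1 un II-2×II-1: JJ|Jj
⇒ J over [I-1,I-2,II-1,II-2,II-3,II-4,III-1]: 4 consistent
S/I-1 un ·: SS|Ss
S/I-2 aff ·: ss
S/II-1 un I-1×I-2: Ss
S/II-2 un ·: SS|Ss
S/II-3 un I-1×I-2: Ss
S/II-4 un I-1×I-2: Ss
S/III-1 un II-2×II-1: SS|Ss
⇒ S over [I-1,I-2,II-1,II-2,II-3,II-4,III-1]: 8 consistent

I-1 ∈ {Jj SS, Jj Ss}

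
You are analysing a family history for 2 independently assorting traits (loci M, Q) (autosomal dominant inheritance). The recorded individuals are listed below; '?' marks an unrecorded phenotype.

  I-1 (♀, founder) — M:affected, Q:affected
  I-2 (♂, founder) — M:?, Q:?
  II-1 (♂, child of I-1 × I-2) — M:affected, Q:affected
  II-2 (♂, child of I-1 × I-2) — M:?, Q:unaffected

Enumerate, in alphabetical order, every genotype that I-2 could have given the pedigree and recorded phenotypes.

I-2 ∈ {MM Qq, MM qq, Mm Qq, Mm qq, mm Qq, mm qq}

M/I-1 aff ·: Mm|MM
M/I-2 ? ·: mm|Mm|MM
M/II-1 aff I-1×I-2: Mm|MM
M/II-2 ? I-1×I-2: mm|Mm|MM
⇒ M over [I-1,I-2,II-1,II-2]: 18 consistent
Q/I-1 aff ·: Qq
Q/I-2 ? ·: qq|Qq
Q/II-1 aff I-1×I-2: Qq|QQ
Q/II-2 un I-1×I-2: qq
⇒ Q over [I-1,I-2,II-1,II-2]: 3 consistent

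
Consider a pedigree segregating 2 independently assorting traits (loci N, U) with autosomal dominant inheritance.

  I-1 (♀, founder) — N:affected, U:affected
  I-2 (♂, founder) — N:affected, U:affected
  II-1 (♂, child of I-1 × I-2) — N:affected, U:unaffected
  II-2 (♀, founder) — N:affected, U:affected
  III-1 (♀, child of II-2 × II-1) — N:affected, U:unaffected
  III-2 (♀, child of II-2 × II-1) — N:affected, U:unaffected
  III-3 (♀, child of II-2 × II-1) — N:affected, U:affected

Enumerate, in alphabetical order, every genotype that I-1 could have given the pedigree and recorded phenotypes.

I-1 ∈ {NN Uu, Nn Uu}

N/I-1 aff ·: Nn|NN
N/I-2 aff ·: Nn|NN
N/II-1 aff I-1×I-2: Nn|NN
N/II-2 aff ·: Nn|NN
N/III-1 aff II-2×II-1: Nn|NN
N/III-2 aff II-2×II-1: Nn|NN
N/III-3 aff II-2×II-1: Nn|NN
⇒ N over [I-1,I-2,II-1,II-2,III-1,III-2,III-3]: 84 consistent
U/I-1 aff ·: Uu
U/I-2 aff ·: Uu
U/II-1 un I-1×I-2: uu
U/II-2 aff ·: Uu
U/III-1 un II-2×II-1: uu
U/III-2 un II-2×II-1: uu
U/III-3 aff II-2×II-1: Uu
⇒ U over [I-1,I-2,II-1,II-2,III-1,III-2,III-3]: 1 consistent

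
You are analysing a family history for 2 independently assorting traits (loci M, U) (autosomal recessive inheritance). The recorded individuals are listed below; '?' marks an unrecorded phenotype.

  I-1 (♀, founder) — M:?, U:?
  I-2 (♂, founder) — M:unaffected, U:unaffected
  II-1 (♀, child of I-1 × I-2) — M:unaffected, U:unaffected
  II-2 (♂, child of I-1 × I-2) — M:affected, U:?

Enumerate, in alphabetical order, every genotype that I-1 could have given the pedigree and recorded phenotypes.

I-1 ∈ {Mm UU, Mm Uu, Mm uu, mm UU, mm Uu, mm uu}

M/I-1 ? ·: Mm|mm
M/I-2 un ·: Mm
M/II-1 un I-1×I-2: MM|Mm
M/II-2 aff I-1×I-2: mm
⇒ M over [I-1,I-2,II-1,II-2]: 3 consistent
U/I-1 ? ·: UU|Uu|uu
U/I-2 un ·: UU|Uu
U/II-1 un I-1×I-2: UU|Uu
U/II-2 ? I-1×I-2: UU|Uu|uu
⇒ U over [I-1,I-2,II-1,II-2]: 18 consistent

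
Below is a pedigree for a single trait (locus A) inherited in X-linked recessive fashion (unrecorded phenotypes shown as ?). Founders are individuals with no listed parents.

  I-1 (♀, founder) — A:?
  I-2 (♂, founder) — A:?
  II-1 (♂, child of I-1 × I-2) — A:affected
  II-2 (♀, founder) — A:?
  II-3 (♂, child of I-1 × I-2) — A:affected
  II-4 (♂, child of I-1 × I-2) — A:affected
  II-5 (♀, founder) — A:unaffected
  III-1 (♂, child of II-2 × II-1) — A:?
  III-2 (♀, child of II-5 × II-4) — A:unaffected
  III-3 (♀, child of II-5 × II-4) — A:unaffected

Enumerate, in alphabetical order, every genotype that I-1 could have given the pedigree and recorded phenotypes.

I-1 ∈ {X^AX^a, X^aX^a}

A/I-1 ? ·: X^AX^a|X^aX^a
A/I-2 ? ·: X^AY|X^aY
A/II-1 aff I-1×I-2: X^aY
A/II-2 ? ·: X^AX^A|X^AX^a|X^aX^a
A/II-3 aff I-1×I-2: X^aY
A/II-4 aff I-1×I-2: X^aY
A/II-5 un ·: X^AX^A|X^AX^a
A/III-1 ? II-2×II-1: X^AY|X^aY
A/III-2 un II-5×II-4: X^AX^a
A/III-3 un II-5×II-4: X^AX^a
⇒ A over [I-1,I-2,II-1,II-2,II-3,II-4,II-5,III-1,III-2,III-3]: 32 consistent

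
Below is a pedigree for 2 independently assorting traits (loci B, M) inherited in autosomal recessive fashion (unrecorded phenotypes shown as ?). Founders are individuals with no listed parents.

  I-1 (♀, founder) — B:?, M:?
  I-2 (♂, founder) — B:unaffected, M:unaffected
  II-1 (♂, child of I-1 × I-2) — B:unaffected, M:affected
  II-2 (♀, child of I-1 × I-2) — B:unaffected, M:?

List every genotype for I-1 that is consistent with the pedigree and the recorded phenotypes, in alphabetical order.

B/I-1 ? ·: BB|Bb|bb
B/I-2 un ·: BB|Bb
B/II-1 un I-1×I-2: BB|Bb
B/II-2 un I-1×I-2: BB|Bb
⇒ B over [I-1,I-2,II-1,II-2]: 15 consistent
M/I-1 ? ·: Mm|mm
M/I-2 un ·: Mm
M/II-1 aff I-1×I-2: mm
M/II-2 ? I-1×I-2: MM|Mm|mm
⇒ M over [I-1,I-2,II-1,II-2]: 5 consistent

I-1 ∈ {BB Mm, BB mm, Bb Mm, Bb mm, bb Mm, bb mm}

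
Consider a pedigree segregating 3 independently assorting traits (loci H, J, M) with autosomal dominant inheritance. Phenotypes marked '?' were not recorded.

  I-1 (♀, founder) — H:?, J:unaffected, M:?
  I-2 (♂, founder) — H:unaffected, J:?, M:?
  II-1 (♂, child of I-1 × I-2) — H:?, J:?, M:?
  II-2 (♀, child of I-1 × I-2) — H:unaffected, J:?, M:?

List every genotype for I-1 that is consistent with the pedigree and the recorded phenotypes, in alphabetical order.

H/I-1 ? ·: hh|Hh
H/I-2 un ·: hh
H/II-1 ? I-1×I-2: hh|Hh
H/II-2 un I-1×I-2: hh
⇒ H over [I-1,I-2,II-1,II-2]: 3 consistent
J/I-1 un ·: jj
J/I-2 ? ·: jj|Jj|JJ
J/II-1 ? I-1×I-2: jj|Jj
J/II-2 ? I-1×I-2: jj|Jj
⇒ J over [I-1,I-2,II-1,II-2]: 6 consistent
M/I-1 ? ·: mm|Mm|MM
M/I-2 ? ·: mm|Mm|MM
M/II-1 ? I-1×I-2: mm|Mm|MM
M/II-2 ? I-1×I-2: mm|Mm|MM
⇒ M over [I-1,I-2,II-1,II-2]: 29 consistent

I-1 ∈ {Hh jj MM, Hh jj Mm, Hh jj mm, hh jj MM, hh jj Mm, hh jj mm}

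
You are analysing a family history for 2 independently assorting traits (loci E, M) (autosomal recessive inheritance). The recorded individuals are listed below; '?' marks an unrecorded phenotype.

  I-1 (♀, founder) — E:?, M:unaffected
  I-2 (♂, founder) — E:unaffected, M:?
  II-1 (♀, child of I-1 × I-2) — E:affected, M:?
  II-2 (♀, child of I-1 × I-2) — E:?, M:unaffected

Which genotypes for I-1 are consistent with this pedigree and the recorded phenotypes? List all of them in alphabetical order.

E/I-1 ? ·: Ee|ee
E/I-2 un ·: Ee
E/II-1 aff I-1×I-2: ee
E/II-2 ? I-1×I-2: EE|Ee|ee
⇒ E over [I-1,I-2,II-1,II-2]: 5 consistent
M/I-1 un ·: MM|Mm
M/I-2 ? ·: MM|Mm|mm
M/II-1 ? I-1×I-2: MM|Mm|mm
M/II-2 un I-1×I-2: MM|Mm
⇒ M over [I-1,I-2,II-1,II-2]: 18 consistent

I-1 ∈ {Ee MM, Ee Mm, ee MM, ee Mm}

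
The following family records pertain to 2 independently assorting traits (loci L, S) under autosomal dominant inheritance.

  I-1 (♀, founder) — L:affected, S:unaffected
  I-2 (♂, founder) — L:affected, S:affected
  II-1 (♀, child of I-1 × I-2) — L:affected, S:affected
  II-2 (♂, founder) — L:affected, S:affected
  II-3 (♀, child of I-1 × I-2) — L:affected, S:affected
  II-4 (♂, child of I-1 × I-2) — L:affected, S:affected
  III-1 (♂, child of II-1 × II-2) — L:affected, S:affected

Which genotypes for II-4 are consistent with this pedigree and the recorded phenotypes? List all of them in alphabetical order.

L/I-1 aff ·: Ll|LL
L/I-2 aff ·: Ll|LL
L/II-1 aff I-1×I-2: Ll|LL
L/II-2 aff ·: Ll|LL
L/II-3 aff I-1×I-2: Ll|LL
L/II-4 aff I-1×I-2: Ll|LL
L/III-1 aff II-1×II-2: Ll|LL
⇒ L over [I-1,I-2,II-1,II-2,II-3,II-4,III-1]: 87 consistent
S/I-1 un ·: ss
S/I-2 aff ·: Ss|SS
S/II-1 aff I-1×I-2: Ss
S/II-2 aff ·: Ss|SS
S/II-3 aff I-1×I-2: Ss
S/II-4 aff I-1×I-2: Ss
S/III-1 aff II-1×II-2: Ss|SS
⇒ S over [I-1,I-2,II-1,II-2,II-3,II-4,III-1]: 8 consistent

II-4 ∈ {LL Ss, Ll Ss}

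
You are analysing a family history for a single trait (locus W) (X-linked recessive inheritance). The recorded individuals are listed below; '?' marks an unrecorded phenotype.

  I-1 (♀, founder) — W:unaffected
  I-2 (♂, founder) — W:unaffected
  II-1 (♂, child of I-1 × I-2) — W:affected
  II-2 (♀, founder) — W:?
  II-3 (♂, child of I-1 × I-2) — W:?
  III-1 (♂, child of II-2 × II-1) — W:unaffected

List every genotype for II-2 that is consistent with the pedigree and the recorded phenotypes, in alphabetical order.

II-2 ∈ {X^WX^W, X^WX^w}

W/I-1 un ·: X^WX^w
W/I-2 un ·: X^WY
W/II-1 aff I-1×I-2: X^wY
W/II-2 ? ·: X^WX^W|X^WX^w
W/II-3 ? I-1×I-2: X^WY|X^wY
W/III-1 un II-2×II-1: X^WY
⇒ W over [I-1,I-2,II-1,II-2,II-3,III-1]: 4 consistent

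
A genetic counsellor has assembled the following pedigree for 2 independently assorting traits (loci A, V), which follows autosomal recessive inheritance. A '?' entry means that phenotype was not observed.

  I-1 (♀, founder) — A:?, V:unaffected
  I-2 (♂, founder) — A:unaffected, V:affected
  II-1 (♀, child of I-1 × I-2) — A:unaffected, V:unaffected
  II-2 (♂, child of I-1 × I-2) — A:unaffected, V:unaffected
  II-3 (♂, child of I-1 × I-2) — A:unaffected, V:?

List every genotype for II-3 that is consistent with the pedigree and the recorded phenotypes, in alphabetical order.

II-3 ∈ {AA Vv, AA vv, Aa Vv, Aa vv}

A/I-1 ? ·: AA|Aa|aa
A/I-2 un ·: AA|Aa
A/II-1 un I-1×I-2: AA|Aa
A/II-2 un I-1×I-2: AA|Aa
A/II-3 un I-1×I-2: AA|Aa
⇒ A over [I-1,I-2,II-1,II-2,II-3]: 27 consistent
V/I-1 un ·: VV|Vv
V/I-2 aff ·: vv
V/II-1 un I-1×I-2: Vv
V/II-2 un I-1×I-2: Vv
V/II-3 ? I-1×I-2: Vv|vv
⇒ V over [I-1,I-2,II-1,II-2,II-3]: 3 consistent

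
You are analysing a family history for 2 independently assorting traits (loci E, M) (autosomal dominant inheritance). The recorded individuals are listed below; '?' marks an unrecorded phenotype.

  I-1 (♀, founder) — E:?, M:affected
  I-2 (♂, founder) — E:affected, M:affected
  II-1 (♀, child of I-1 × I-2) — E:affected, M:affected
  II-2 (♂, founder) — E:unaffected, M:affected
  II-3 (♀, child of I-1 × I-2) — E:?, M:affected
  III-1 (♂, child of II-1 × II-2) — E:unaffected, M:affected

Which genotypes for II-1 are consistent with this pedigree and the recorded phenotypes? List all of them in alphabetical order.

II-1 ∈ {Ee MM, Ee Mm}

E/I-1 ? ·: ee|Ee|EE
E/I-2 aff ·: Ee|EE
E/II-1 aff I-1×I-2: Ee
E/II-2 un ·: ee
E/II-3 ? I-1×I-2: ee|Ee|EE
E/III-1 un II-1×II-2: ee
⇒ E over [I-1,I-2,II-1,II-2,II-3,III-1]: 10 consistent
M/I-1 aff ·: Mm|MM
M/I-2 aff ·: Mm|MM
M/II-1 aff I-1×I-2: Mm|MM
M/II-2 aff ·: Mm|MM
M/II-3 aff I-1×I-2: Mm|MM
M/III-1 aff II-1×II-2: Mm|MM
⇒ M over [I-1,I-2,II-1,II-2,II-3,III-1]: 45 consistent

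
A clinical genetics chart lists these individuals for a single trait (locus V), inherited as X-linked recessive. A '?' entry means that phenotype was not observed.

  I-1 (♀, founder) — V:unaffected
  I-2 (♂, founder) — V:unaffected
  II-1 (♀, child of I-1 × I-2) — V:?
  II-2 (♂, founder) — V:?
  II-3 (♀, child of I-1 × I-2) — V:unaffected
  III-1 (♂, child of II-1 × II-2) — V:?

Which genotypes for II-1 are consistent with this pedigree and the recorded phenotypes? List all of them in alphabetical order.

V/I-1 un ·: X^VX^V|X^VX^v
V/I-2 un ·: X^VY
V/II-1 ? I-1×I-2: X^VX^V|X^VX^v
V/II-2 ? ·: X^VY|X^vY
V/II-3 un I-1×I-2: X^VX^V|X^VX^v
V/III-1 ? II-1×II-2: X^VY|X^vY
⇒ V over [I-1,I-2,II-1,II-2,II-3,III-1]: 14 consistent

II-1 ∈ {X^VX^V, X^VX^v}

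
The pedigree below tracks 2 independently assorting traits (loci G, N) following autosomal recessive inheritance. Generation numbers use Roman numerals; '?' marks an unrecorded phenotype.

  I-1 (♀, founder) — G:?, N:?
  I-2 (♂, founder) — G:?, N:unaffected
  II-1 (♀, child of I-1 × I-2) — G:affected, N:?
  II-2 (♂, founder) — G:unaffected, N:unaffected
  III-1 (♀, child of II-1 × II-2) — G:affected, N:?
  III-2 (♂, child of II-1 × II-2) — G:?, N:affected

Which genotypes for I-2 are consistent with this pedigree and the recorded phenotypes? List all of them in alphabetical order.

I-2 ∈ {Gg NN, Gg Nn, gg NN, gg Nn}

G/I-1 ? ·: Gg|gg
G/I-2 ? ·: Gg|gg
G/II-1 aff I-1×I-2: gg
G/II-2 un ·: Gg
G/III-1 aff II-1×II-2: gg
G/III-2 ? II-1×II-2: Gg|gg
⇒ G over [I-1,I-2,II-1,II-2,III-1,III-2]: 8 consistent
N/I-1 ? ·: NN|Nn|nn
N/I-2 un ·: NN|Nn
N/II-1 ? I-1×I-2: Nn|nn
N/II-2 un ·: Nn
N/III-1 ? II-1×II-2: NN|Nn|nn
N/III-2 aff II-1×II-2: nn
⇒ N over [I-1,I-2,II-1,II-2,III-1,III-2]: 19 consistent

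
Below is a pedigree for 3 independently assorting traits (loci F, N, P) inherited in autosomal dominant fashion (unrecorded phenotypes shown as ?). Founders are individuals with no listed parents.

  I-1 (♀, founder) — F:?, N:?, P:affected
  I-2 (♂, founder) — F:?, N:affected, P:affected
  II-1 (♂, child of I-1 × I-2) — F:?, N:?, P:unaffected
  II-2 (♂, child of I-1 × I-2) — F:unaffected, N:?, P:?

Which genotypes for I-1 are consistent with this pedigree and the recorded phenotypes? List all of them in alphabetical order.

I-1 ∈ {Ff NN Pp, Ff Nn Pp, Ff nn Pp, ff NN Pp, ff Nn Pp, ff nn Pp}

F/I-1 ? ·: ff|Ff
F/I-2 ? ·: ff|Ff
F/II-1 ? I-1×I-2: ff|Ff|FF
F/II-2 un I-1×I-2: ff
⇒ F over [I-1,I-2,II-1,II-2]: 8 consistent
N/I-1 ? ·: nn|Nn|NN
N/I-2 aff ·: Nn|NN
N/II-1 ? I-1×I-2: nn|Nn|NN
N/II-2 ? I-1×I-2: nn|Nn|NN
⇒ N over [I-1,I-2,II-1,II-2]: 23 consistent
P/I-1 aff ·: Pp
P/I-2 aff ·: Pp
P/II-1 un I-1×I-2: pp
P/II-2 ? I-1×I-2: pp|Pp|PP
⇒ P over [I-1,I-2,II-1,II-2]: 3 consistent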